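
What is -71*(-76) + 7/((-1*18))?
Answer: 97121/18 ≈ 5395.6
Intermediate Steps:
-71*(-76) + 7/((-1*18)) = 5396 + 7/(-18) = 5396 + 7*(-1/18) = 5396 - 7/18 = 97121/18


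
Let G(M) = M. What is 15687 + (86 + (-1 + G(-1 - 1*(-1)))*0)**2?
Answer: 23083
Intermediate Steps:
15687 + (86 + (-1 + G(-1 - 1*(-1)))*0)**2 = 15687 + (86 + (-1 + (-1 - 1*(-1)))*0)**2 = 15687 + (86 + (-1 + (-1 + 1))*0)**2 = 15687 + (86 + (-1 + 0)*0)**2 = 15687 + (86 - 1*0)**2 = 15687 + (86 + 0)**2 = 15687 + 86**2 = 15687 + 7396 = 23083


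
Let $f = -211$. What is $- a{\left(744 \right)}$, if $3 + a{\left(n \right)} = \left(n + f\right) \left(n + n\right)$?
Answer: $-793101$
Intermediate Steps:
$a{\left(n \right)} = -3 + 2 n \left(-211 + n\right)$ ($a{\left(n \right)} = -3 + \left(n - 211\right) \left(n + n\right) = -3 + \left(-211 + n\right) 2 n = -3 + 2 n \left(-211 + n\right)$)
$- a{\left(744 \right)} = - (-3 - 313968 + 2 \cdot 744^{2}) = - (-3 - 313968 + 2 \cdot 553536) = - (-3 - 313968 + 1107072) = \left(-1\right) 793101 = -793101$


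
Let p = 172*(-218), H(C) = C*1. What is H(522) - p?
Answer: 38018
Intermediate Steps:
H(C) = C
p = -37496
H(522) - p = 522 - 1*(-37496) = 522 + 37496 = 38018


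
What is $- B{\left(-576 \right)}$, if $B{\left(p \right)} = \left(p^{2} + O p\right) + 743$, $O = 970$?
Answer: $226201$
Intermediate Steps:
$B{\left(p \right)} = 743 + p^{2} + 970 p$ ($B{\left(p \right)} = \left(p^{2} + 970 p\right) + 743 = 743 + p^{2} + 970 p$)
$- B{\left(-576 \right)} = - (743 + \left(-576\right)^{2} + 970 \left(-576\right)) = - (743 + 331776 - 558720) = \left(-1\right) \left(-226201\right) = 226201$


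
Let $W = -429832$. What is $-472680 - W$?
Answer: $-42848$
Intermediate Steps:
$-472680 - W = -472680 - -429832 = -472680 + 429832 = -42848$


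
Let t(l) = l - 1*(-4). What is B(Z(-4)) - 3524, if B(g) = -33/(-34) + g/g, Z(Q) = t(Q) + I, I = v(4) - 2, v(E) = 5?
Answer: -119749/34 ≈ -3522.0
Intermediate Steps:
t(l) = 4 + l (t(l) = l + 4 = 4 + l)
I = 3 (I = 5 - 2 = 3)
Z(Q) = 7 + Q (Z(Q) = (4 + Q) + 3 = 7 + Q)
B(g) = 67/34 (B(g) = -33*(-1/34) + 1 = 33/34 + 1 = 67/34)
B(Z(-4)) - 3524 = 67/34 - 3524 = -119749/34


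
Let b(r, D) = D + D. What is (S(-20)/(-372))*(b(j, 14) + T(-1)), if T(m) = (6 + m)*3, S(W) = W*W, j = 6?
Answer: -4300/93 ≈ -46.237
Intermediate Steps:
b(r, D) = 2*D
S(W) = W²
T(m) = 18 + 3*m
(S(-20)/(-372))*(b(j, 14) + T(-1)) = ((-20)²/(-372))*(2*14 + (18 + 3*(-1))) = (400*(-1/372))*(28 + (18 - 3)) = -100*(28 + 15)/93 = -100/93*43 = -4300/93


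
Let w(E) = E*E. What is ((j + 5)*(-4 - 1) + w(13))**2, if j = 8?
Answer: 10816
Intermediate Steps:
w(E) = E**2
((j + 5)*(-4 - 1) + w(13))**2 = ((8 + 5)*(-4 - 1) + 13**2)**2 = (13*(-5) + 169)**2 = (-65 + 169)**2 = 104**2 = 10816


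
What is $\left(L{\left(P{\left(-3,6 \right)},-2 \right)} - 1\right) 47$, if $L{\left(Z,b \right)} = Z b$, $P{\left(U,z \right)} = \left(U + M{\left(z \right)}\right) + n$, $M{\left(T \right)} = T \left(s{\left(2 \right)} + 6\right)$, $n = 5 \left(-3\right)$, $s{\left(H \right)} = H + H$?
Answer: $-3995$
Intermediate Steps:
$s{\left(H \right)} = 2 H$
$n = -15$
$M{\left(T \right)} = 10 T$ ($M{\left(T \right)} = T \left(2 \cdot 2 + 6\right) = T \left(4 + 6\right) = T 10 = 10 T$)
$P{\left(U,z \right)} = -15 + U + 10 z$ ($P{\left(U,z \right)} = \left(U + 10 z\right) - 15 = -15 + U + 10 z$)
$\left(L{\left(P{\left(-3,6 \right)},-2 \right)} - 1\right) 47 = \left(\left(-15 - 3 + 10 \cdot 6\right) \left(-2\right) - 1\right) 47 = \left(\left(-15 - 3 + 60\right) \left(-2\right) - 1\right) 47 = \left(42 \left(-2\right) - 1\right) 47 = \left(-84 - 1\right) 47 = \left(-85\right) 47 = -3995$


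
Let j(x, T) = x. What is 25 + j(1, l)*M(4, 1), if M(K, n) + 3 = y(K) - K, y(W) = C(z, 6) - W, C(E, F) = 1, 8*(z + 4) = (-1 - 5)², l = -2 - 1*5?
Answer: 15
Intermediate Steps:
l = -7 (l = -2 - 5 = -7)
z = ½ (z = -4 + (-1 - 5)²/8 = -4 + (⅛)*(-6)² = -4 + (⅛)*36 = -4 + 9/2 = ½ ≈ 0.50000)
y(W) = 1 - W
M(K, n) = -2 - 2*K (M(K, n) = -3 + ((1 - K) - K) = -3 + (1 - 2*K) = -2 - 2*K)
25 + j(1, l)*M(4, 1) = 25 + 1*(-2 - 2*4) = 25 + 1*(-2 - 8) = 25 + 1*(-10) = 25 - 10 = 15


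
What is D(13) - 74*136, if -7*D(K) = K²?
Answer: -70617/7 ≈ -10088.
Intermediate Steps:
D(K) = -K²/7
D(13) - 74*136 = -⅐*13² - 74*136 = -⅐*169 - 10064 = -169/7 - 10064 = -70617/7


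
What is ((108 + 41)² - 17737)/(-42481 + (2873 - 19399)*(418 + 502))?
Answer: -4464/15246401 ≈ -0.00029279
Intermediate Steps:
((108 + 41)² - 17737)/(-42481 + (2873 - 19399)*(418 + 502)) = (149² - 17737)/(-42481 - 16526*920) = (22201 - 17737)/(-42481 - 15203920) = 4464/(-15246401) = 4464*(-1/15246401) = -4464/15246401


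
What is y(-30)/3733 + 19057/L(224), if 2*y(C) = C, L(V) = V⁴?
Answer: -37693324859/9398316433408 ≈ -0.0040106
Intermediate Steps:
y(C) = C/2
y(-30)/3733 + 19057/L(224) = ((½)*(-30))/3733 + 19057/(224⁴) = -15*1/3733 + 19057/2517630976 = -15/3733 + 19057*(1/2517630976) = -15/3733 + 19057/2517630976 = -37693324859/9398316433408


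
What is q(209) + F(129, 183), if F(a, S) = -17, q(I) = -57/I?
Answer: -190/11 ≈ -17.273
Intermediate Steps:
q(209) + F(129, 183) = -57/209 - 17 = -57*1/209 - 17 = -3/11 - 17 = -190/11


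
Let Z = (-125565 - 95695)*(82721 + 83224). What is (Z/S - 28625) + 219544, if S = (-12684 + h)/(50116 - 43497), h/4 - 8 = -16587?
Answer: 2430448440443/790 ≈ 3.0765e+9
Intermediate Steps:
h = -66316 (h = 32 + 4*(-16587) = 32 - 66348 = -66316)
Z = -36716990700 (Z = -221260*165945 = -36716990700)
S = -79000/6619 (S = (-12684 - 66316)/(50116 - 43497) = -79000/6619 ≈ -11.935)
(Z/S - 28625) + 219544 = (-36716990700/(-79000/6619) - 28625) + 219544 = (-36716990700*(-6619/79000) - 28625) + 219544 = (2430297614433/790 - 28625) + 219544 = 2430275000683/790 + 219544 = 2430448440443/790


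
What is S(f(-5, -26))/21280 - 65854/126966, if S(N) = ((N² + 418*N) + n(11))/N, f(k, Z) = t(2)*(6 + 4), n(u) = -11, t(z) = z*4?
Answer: -7646637199/15439065600 ≈ -0.49528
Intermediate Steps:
t(z) = 4*z
f(k, Z) = 80 (f(k, Z) = (4*2)*(6 + 4) = 8*10 = 80)
S(N) = (-11 + N² + 418*N)/N (S(N) = ((N² + 418*N) - 11)/N = (-11 + N² + 418*N)/N)
S(f(-5, -26))/21280 - 65854/126966 = (418 + 80 - 11/80)/21280 - 65854/126966 = (418 + 80 - 11*1/80)*(1/21280) - 65854*1/126966 = (418 + 80 - 11/80)*(1/21280) - 32927/63483 = (39829/80)*(1/21280) - 32927/63483 = 39829/1702400 - 32927/63483 = -7646637199/15439065600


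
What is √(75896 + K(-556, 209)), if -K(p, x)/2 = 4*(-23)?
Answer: 4*√4755 ≈ 275.83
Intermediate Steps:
K(p, x) = 184 (K(p, x) = -8*(-23) = -2*(-92) = 184)
√(75896 + K(-556, 209)) = √(75896 + 184) = √76080 = 4*√4755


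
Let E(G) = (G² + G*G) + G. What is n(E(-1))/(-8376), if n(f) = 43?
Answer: -43/8376 ≈ -0.0051337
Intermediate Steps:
E(G) = G + 2*G² (E(G) = (G² + G²) + G = 2*G² + G = G + 2*G²)
n(E(-1))/(-8376) = 43/(-8376) = 43*(-1/8376) = -43/8376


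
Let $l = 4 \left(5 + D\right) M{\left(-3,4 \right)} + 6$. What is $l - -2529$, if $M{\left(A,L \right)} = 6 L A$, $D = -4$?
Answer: $2247$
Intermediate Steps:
$M{\left(A,L \right)} = 6 A L$
$l = -282$ ($l = 4 \left(5 - 4\right) 6 \left(-3\right) 4 + 6 = 4 \cdot 1 \left(-72\right) + 6 = 4 \left(-72\right) + 6 = -288 + 6 = -282$)
$l - -2529 = -282 - -2529 = -282 + 2529 = 2247$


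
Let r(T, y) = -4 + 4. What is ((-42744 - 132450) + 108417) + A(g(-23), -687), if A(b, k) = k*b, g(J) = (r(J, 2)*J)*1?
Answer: -66777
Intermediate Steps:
r(T, y) = 0
g(J) = 0 (g(J) = (0*J)*1 = 0*1 = 0)
A(b, k) = b*k
((-42744 - 132450) + 108417) + A(g(-23), -687) = ((-42744 - 132450) + 108417) + 0*(-687) = (-175194 + 108417) + 0 = -66777 + 0 = -66777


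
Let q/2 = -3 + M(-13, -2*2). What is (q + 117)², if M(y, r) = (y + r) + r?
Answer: 4761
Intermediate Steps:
M(y, r) = y + 2*r (M(y, r) = (r + y) + r = y + 2*r)
q = -48 (q = 2*(-3 + (-13 + 2*(-2*2))) = 2*(-3 + (-13 + 2*(-4))) = 2*(-3 + (-13 - 8)) = 2*(-3 - 21) = 2*(-24) = -48)
(q + 117)² = (-48 + 117)² = 69² = 4761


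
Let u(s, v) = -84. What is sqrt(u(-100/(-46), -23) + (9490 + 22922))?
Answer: 6*sqrt(898) ≈ 179.80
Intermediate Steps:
sqrt(u(-100/(-46), -23) + (9490 + 22922)) = sqrt(-84 + (9490 + 22922)) = sqrt(-84 + 32412) = sqrt(32328) = 6*sqrt(898)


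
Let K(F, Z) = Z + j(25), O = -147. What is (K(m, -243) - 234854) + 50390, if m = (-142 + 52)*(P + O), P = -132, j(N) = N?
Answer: -184682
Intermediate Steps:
m = 25110 (m = (-142 + 52)*(-132 - 147) = -90*(-279) = 25110)
K(F, Z) = 25 + Z (K(F, Z) = Z + 25 = 25 + Z)
(K(m, -243) - 234854) + 50390 = ((25 - 243) - 234854) + 50390 = (-218 - 234854) + 50390 = -235072 + 50390 = -184682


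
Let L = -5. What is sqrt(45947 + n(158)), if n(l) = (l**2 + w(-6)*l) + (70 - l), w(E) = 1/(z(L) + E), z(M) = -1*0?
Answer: sqrt(637170)/3 ≈ 266.08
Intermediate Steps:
z(M) = 0
w(E) = 1/E (w(E) = 1/(0 + E) = 1/E)
n(l) = 70 + l**2 - 7*l/6 (n(l) = (l**2 + l/(-6)) + (70 - l) = (l**2 - l/6) + (70 - l) = 70 + l**2 - 7*l/6)
sqrt(45947 + n(158)) = sqrt(45947 + (70 + 158**2 - 7/6*158)) = sqrt(45947 + (70 + 24964 - 553/3)) = sqrt(45947 + 74549/3) = sqrt(212390/3) = sqrt(637170)/3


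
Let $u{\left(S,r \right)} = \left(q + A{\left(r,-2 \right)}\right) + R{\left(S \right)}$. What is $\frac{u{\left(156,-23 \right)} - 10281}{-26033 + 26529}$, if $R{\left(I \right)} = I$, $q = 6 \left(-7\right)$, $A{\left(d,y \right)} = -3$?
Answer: $- \frac{5085}{248} \approx -20.504$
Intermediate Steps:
$q = -42$
$u{\left(S,r \right)} = -45 + S$ ($u{\left(S,r \right)} = \left(-42 - 3\right) + S = -45 + S$)
$\frac{u{\left(156,-23 \right)} - 10281}{-26033 + 26529} = \frac{\left(-45 + 156\right) - 10281}{-26033 + 26529} = \frac{111 - 10281}{496} = \left(-10170\right) \frac{1}{496} = - \frac{5085}{248}$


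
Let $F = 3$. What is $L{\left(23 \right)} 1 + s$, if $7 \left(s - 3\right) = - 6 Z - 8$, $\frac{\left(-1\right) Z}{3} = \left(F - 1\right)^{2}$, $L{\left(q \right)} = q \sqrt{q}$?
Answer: $\frac{85}{7} + 23 \sqrt{23} \approx 122.45$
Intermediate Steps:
$L{\left(q \right)} = q^{\frac{3}{2}}$
$Z = -12$ ($Z = - 3 \left(3 - 1\right)^{2} = - 3 \cdot 2^{2} = \left(-3\right) 4 = -12$)
$s = \frac{85}{7}$ ($s = 3 + \frac{\left(-6\right) \left(-12\right) - 8}{7} = 3 + \frac{72 - 8}{7} = 3 + \frac{1}{7} \cdot 64 = 3 + \frac{64}{7} = \frac{85}{7} \approx 12.143$)
$L{\left(23 \right)} 1 + s = 23^{\frac{3}{2}} \cdot 1 + \frac{85}{7} = 23 \sqrt{23} \cdot 1 + \frac{85}{7} = 23 \sqrt{23} + \frac{85}{7} = \frac{85}{7} + 23 \sqrt{23}$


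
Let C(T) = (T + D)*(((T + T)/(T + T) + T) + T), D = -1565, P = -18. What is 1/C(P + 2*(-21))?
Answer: 1/193375 ≈ 5.1713e-6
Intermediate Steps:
C(T) = (1 + 2*T)*(-1565 + T) (C(T) = (T - 1565)*(((T + T)/(T + T) + T) + T) = (-1565 + T)*(((2*T)/((2*T)) + T) + T) = (-1565 + T)*(((2*T)*(1/(2*T)) + T) + T) = (-1565 + T)*((1 + T) + T) = (-1565 + T)*(1 + 2*T) = (1 + 2*T)*(-1565 + T))
1/C(P + 2*(-21)) = 1/(-1565 - 3129*(-18 + 2*(-21)) + 2*(-18 + 2*(-21))**2) = 1/(-1565 - 3129*(-18 - 42) + 2*(-18 - 42)**2) = 1/(-1565 - 3129*(-60) + 2*(-60)**2) = 1/(-1565 + 187740 + 2*3600) = 1/(-1565 + 187740 + 7200) = 1/193375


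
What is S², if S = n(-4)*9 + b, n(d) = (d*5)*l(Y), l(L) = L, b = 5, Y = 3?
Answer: 286225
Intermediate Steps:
n(d) = 15*d (n(d) = (d*5)*3 = (5*d)*3 = 15*d)
S = -535 (S = (15*(-4))*9 + 5 = -60*9 + 5 = -540 + 5 = -535)
S² = (-535)² = 286225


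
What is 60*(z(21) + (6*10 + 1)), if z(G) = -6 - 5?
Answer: 3000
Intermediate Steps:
z(G) = -11
60*(z(21) + (6*10 + 1)) = 60*(-11 + (6*10 + 1)) = 60*(-11 + (60 + 1)) = 60*(-11 + 61) = 60*50 = 3000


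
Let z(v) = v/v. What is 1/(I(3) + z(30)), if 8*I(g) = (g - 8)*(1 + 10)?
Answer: -8/47 ≈ -0.17021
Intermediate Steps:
z(v) = 1
I(g) = -11 + 11*g/8 (I(g) = ((g - 8)*(1 + 10))/8 = ((-8 + g)*11)/8 = (-88 + 11*g)/8 = -11 + 11*g/8)
1/(I(3) + z(30)) = 1/((-11 + (11/8)*3) + 1) = 1/((-11 + 33/8) + 1) = 1/(-55/8 + 1) = 1/(-47/8) = -8/47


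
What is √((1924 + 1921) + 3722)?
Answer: √7567 ≈ 86.989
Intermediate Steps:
√((1924 + 1921) + 3722) = √(3845 + 3722) = √7567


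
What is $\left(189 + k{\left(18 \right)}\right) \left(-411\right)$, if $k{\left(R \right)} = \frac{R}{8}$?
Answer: $- \frac{314415}{4} \approx -78604.0$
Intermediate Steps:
$k{\left(R \right)} = \frac{R}{8}$ ($k{\left(R \right)} = R \frac{1}{8} = \frac{R}{8}$)
$\left(189 + k{\left(18 \right)}\right) \left(-411\right) = \left(189 + \frac{1}{8} \cdot 18\right) \left(-411\right) = \left(189 + \frac{9}{4}\right) \left(-411\right) = \frac{765}{4} \left(-411\right) = - \frac{314415}{4}$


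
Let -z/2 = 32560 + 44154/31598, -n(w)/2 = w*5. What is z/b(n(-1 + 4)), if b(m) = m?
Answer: 514437517/236985 ≈ 2170.8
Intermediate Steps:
n(w) = -10*w (n(w) = -2*w*5 = -10*w)
z = -1028875034/15799 (z = -2*(32560 + 44154/31598) = -2*(32560 + 44154*(1/31598)) = -2*(32560 + 22077/15799) = -2*514437517/15799 = -1028875034/15799 ≈ -65123.)
z/b(n(-1 + 4)) = -1028875034*(-1/(10*(-1 + 4)))/15799 = -1028875034/(15799*((-10*3))) = -1028875034/15799/(-30) = -1028875034/15799*(-1/30) = 514437517/236985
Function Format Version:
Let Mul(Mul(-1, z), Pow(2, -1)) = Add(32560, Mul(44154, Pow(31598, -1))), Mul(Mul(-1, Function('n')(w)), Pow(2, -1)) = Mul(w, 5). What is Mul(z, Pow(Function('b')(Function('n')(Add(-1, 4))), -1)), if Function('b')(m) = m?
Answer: Rational(514437517, 236985) ≈ 2170.8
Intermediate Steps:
Function('n')(w) = Mul(-10, w) (Function('n')(w) = Mul(-2, Mul(w, 5)) = Mul(-2, Mul(5, w)) = Mul(-10, w))
z = Rational(-1028875034, 15799) (z = Mul(-2, Add(32560, Mul(44154, Pow(31598, -1)))) = Mul(-2, Add(32560, Mul(44154, Rational(1, 31598)))) = Mul(-2, Add(32560, Rational(22077, 15799))) = Mul(-2, Rational(514437517, 15799)) = Rational(-1028875034, 15799) ≈ -65123.)
Mul(z, Pow(Function('b')(Function('n')(Add(-1, 4))), -1)) = Mul(Rational(-1028875034, 15799), Pow(Mul(-10, Add(-1, 4)), -1)) = Mul(Rational(-1028875034, 15799), Pow(Mul(-10, 3), -1)) = Mul(Rational(-1028875034, 15799), Pow(-30, -1)) = Mul(Rational(-1028875034, 15799), Rational(-1, 30)) = Rational(514437517, 236985)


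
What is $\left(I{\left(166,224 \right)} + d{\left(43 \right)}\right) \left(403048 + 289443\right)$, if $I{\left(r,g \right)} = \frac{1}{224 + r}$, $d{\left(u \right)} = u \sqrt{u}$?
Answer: $\frac{692491}{390} + 29777113 \sqrt{43} \approx 1.9526 \cdot 10^{8}$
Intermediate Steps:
$d{\left(u \right)} = u^{\frac{3}{2}}$
$\left(I{\left(166,224 \right)} + d{\left(43 \right)}\right) \left(403048 + 289443\right) = \left(\frac{1}{224 + 166} + 43^{\frac{3}{2}}\right) \left(403048 + 289443\right) = \left(\frac{1}{390} + 43 \sqrt{43}\right) 692491 = \frac{692491}{390} + 29777113 \sqrt{43}$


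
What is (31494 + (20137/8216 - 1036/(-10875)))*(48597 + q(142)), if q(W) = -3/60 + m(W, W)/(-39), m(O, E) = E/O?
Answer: 8205643865356973327/5360940000 ≈ 1.5306e+9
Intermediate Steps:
q(W) = -59/780 (q(W) = -3/60 + (W/W)/(-39) = -3*1/60 + 1*(-1/39) = -1/20 - 1/39 = -59/780)
(31494 + (20137/8216 - 1036/(-10875)))*(48597 + q(142)) = (31494 + (20137/8216 - 1036/(-10875)))*(48597 - 59/780) = (31494 + (20137*(1/8216) - 1036*(-1/10875)))*(37905601/780) = (31494 + (1549/632 + 1036/10875))*(37905601/780) = (31494 + 17500127/6873000)*(37905601/780) = (216475762127/6873000)*(37905601/780) = 8205643865356973327/5360940000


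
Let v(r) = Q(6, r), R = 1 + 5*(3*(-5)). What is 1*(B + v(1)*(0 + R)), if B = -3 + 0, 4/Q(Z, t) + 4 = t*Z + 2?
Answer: -77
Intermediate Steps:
R = -74 (R = 1 + 5*(-15) = 1 - 75 = -74)
Q(Z, t) = 4/(-2 + Z*t) (Q(Z, t) = 4/(-4 + (t*Z + 2)) = 4/(-4 + (Z*t + 2)) = 4/(-4 + (2 + Z*t)) = 4/(-2 + Z*t))
v(r) = 4/(-2 + 6*r)
B = -3
1*(B + v(1)*(0 + R)) = 1*(-3 + (2/(-1 + 3*1))*(0 - 74)) = 1*(-3 + (2/(-1 + 3))*(-74)) = 1*(-3 + (2/2)*(-74)) = 1*(-3 + (2*(½))*(-74)) = 1*(-3 + 1*(-74)) = 1*(-3 - 74) = 1*(-77) = -77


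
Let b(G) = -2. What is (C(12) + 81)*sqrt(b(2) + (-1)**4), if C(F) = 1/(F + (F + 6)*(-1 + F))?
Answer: 17011*I/210 ≈ 81.005*I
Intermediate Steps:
C(F) = 1/(F + (-1 + F)*(6 + F)) (C(F) = 1/(F + (6 + F)*(-1 + F)) = 1/(F + (-1 + F)*(6 + F)))
(C(12) + 81)*sqrt(b(2) + (-1)**4) = (1/(-6 + 12**2 + 6*12) + 81)*sqrt(-2 + (-1)**4) = (1/(-6 + 144 + 72) + 81)*sqrt(-2 + 1) = (1/210 + 81)*sqrt(-1) = (1/210 + 81)*I = 17011*I/210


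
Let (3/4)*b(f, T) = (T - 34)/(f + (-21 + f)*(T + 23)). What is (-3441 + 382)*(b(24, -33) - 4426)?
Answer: 121442300/9 ≈ 1.3494e+7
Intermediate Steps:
b(f, T) = 4*(-34 + T)/(3*(f + (-21 + f)*(23 + T))) (b(f, T) = 4*((T - 34)/(f + (-21 + f)*(T + 23)))/3 = 4*((-34 + T)/(f + (-21 + f)*(23 + T)))/3 = 4*(-34 + T)/(3*(f + (-21 + f)*(23 + T))))
(-3441 + 382)*(b(24, -33) - 4426) = (-3441 + 382)*(4*(-34 - 33)/(3*(-483 - 21*(-33) + 24*24 - 33*24)) - 4426) = -3059*((4/3)*(-67)/(-483 + 693 + 576 - 792) - 4426) = -3059*((4/3)*(-67)/(-6) - 4426) = -3059*((4/3)*(-⅙)*(-67) - 4426) = -3059*(134/9 - 4426) = -3059*(-39700/9) = 121442300/9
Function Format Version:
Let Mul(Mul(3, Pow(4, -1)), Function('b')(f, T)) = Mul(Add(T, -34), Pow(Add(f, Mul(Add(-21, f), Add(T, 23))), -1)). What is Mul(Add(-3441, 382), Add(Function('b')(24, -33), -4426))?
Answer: Rational(121442300, 9) ≈ 1.3494e+7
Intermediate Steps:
Function('b')(f, T) = Mul(Rational(4, 3), Pow(Add(f, Mul(Add(-21, f), Add(23, T))), -1), Add(-34, T)) (Function('b')(f, T) = Mul(Rational(4, 3), Mul(Add(T, -34), Pow(Add(f, Mul(Add(-21, f), Add(T, 23))), -1))) = Mul(Rational(4, 3), Mul(Add(-34, T), Pow(Add(f, Mul(Add(-21, f), Add(23, T))), -1))) = Mul(Rational(4, 3), Mul(Pow(Add(f, Mul(Add(-21, f), Add(23, T))), -1), Add(-34, T))) = Mul(Rational(4, 3), Pow(Add(f, Mul(Add(-21, f), Add(23, T))), -1), Add(-34, T)))
Mul(Add(-3441, 382), Add(Function('b')(24, -33), -4426)) = Mul(Add(-3441, 382), Add(Mul(Rational(4, 3), Pow(Add(-483, Mul(-21, -33), Mul(24, 24), Mul(-33, 24)), -1), Add(-34, -33)), -4426)) = Mul(-3059, Add(Mul(Rational(4, 3), Pow(Add(-483, 693, 576, -792), -1), -67), -4426)) = Mul(-3059, Add(Mul(Rational(4, 3), Pow(-6, -1), -67), -4426)) = Mul(-3059, Add(Mul(Rational(4, 3), Rational(-1, 6), -67), -4426)) = Mul(-3059, Add(Rational(134, 9), -4426)) = Mul(-3059, Rational(-39700, 9)) = Rational(121442300, 9)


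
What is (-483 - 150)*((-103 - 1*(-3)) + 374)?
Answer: -173442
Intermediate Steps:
(-483 - 150)*((-103 - 1*(-3)) + 374) = -633*((-103 + 3) + 374) = -633*(-100 + 374) = -633*274 = -173442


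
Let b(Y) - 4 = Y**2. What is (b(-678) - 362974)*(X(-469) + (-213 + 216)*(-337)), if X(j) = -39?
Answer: -101549700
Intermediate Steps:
b(Y) = 4 + Y**2
(b(-678) - 362974)*(X(-469) + (-213 + 216)*(-337)) = ((4 + (-678)**2) - 362974)*(-39 + (-213 + 216)*(-337)) = ((4 + 459684) - 362974)*(-39 + 3*(-337)) = (459688 - 362974)*(-39 - 1011) = 96714*(-1050) = -101549700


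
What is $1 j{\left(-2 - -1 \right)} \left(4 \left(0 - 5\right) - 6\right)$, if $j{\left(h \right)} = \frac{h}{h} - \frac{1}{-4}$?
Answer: $- \frac{65}{2} \approx -32.5$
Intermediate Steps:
$j{\left(h \right)} = \frac{5}{4}$ ($j{\left(h \right)} = 1 - - \frac{1}{4} = 1 + \frac{1}{4} = \frac{5}{4}$)
$1 j{\left(-2 - -1 \right)} \left(4 \left(0 - 5\right) - 6\right) = 1 \cdot \frac{5}{4} \left(4 \left(0 - 5\right) - 6\right) = \frac{5 \left(4 \left(-5\right) - 6\right)}{4} = \frac{5 \left(-20 - 6\right)}{4} = \frac{5}{4} \left(-26\right) = - \frac{65}{2}$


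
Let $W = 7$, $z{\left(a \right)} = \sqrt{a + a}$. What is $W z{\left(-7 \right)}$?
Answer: $7 i \sqrt{14} \approx 26.192 i$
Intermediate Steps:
$z{\left(a \right)} = \sqrt{2} \sqrt{a}$ ($z{\left(a \right)} = \sqrt{2 a} = \sqrt{2} \sqrt{a}$)
$W z{\left(-7 \right)} = 7 \sqrt{2} \sqrt{-7} = 7 \sqrt{2} i \sqrt{7} = 7 i \sqrt{14}$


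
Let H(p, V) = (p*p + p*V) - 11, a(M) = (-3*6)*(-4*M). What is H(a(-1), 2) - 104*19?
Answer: 3053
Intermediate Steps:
a(M) = 72*M (a(M) = -(-72)*M = 72*M)
H(p, V) = -11 + p² + V*p (H(p, V) = (p² + V*p) - 11 = -11 + p² + V*p)
H(a(-1), 2) - 104*19 = (-11 + (72*(-1))² + 2*(72*(-1))) - 104*19 = (-11 + (-72)² + 2*(-72)) - 1976 = (-11 + 5184 - 144) - 1976 = 5029 - 1976 = 3053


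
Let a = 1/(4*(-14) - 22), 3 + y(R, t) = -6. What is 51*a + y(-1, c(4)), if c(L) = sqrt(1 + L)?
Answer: -251/26 ≈ -9.6538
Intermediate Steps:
y(R, t) = -9 (y(R, t) = -3 - 6 = -9)
a = -1/78 (a = 1/(-56 - 22) = 1/(-78) = -1/78 ≈ -0.012821)
51*a + y(-1, c(4)) = 51*(-1/78) - 9 = -17/26 - 9 = -251/26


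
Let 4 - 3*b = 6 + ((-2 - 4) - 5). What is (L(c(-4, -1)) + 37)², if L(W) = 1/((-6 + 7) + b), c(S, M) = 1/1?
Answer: 22201/16 ≈ 1387.6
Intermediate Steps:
b = 3 (b = 4/3 - (6 + ((-2 - 4) - 5))/3 = 4/3 - (6 + (-6 - 5))/3 = 4/3 - (6 - 11)/3 = 4/3 - ⅓*(-5) = 4/3 + 5/3 = 3)
c(S, M) = 1
L(W) = ¼ (L(W) = 1/((-6 + 7) + 3) = 1/(1 + 3) = 1/4 = ¼)
(L(c(-4, -1)) + 37)² = (¼ + 37)² = (149/4)² = 22201/16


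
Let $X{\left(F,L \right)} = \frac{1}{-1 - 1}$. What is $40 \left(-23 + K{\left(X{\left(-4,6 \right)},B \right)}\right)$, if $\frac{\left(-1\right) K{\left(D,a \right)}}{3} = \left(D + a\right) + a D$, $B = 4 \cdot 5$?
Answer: $-2060$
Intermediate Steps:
$X{\left(F,L \right)} = - \frac{1}{2}$ ($X{\left(F,L \right)} = \frac{1}{-2} = - \frac{1}{2}$)
$B = 20$
$K{\left(D,a \right)} = - 3 D - 3 a - 3 D a$ ($K{\left(D,a \right)} = - 3 \left(\left(D + a\right) + a D\right) = - 3 \left(\left(D + a\right) + D a\right) = - 3 \left(D + a + D a\right) = - 3 D - 3 a - 3 D a$)
$40 \left(-23 + K{\left(X{\left(-4,6 \right)},B \right)}\right) = 40 \left(-23 - \left(\frac{117}{2} - 30\right)\right) = 40 \left(-23 + \left(\frac{3}{2} - 60 + 30\right)\right) = 40 \left(-23 - \frac{57}{2}\right) = 40 \left(- \frac{103}{2}\right) = -2060$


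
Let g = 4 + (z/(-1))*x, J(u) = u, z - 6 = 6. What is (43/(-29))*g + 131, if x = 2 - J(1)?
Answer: 4143/29 ≈ 142.86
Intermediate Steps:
z = 12 (z = 6 + 6 = 12)
x = 1 (x = 2 - 1*1 = 2 - 1 = 1)
g = -8 (g = 4 + (12/(-1))*1 = 4 + (12*(-1))*1 = 4 - 12*1 = 4 - 12 = -8)
(43/(-29))*g + 131 = (43/(-29))*(-8) + 131 = (43*(-1/29))*(-8) + 131 = -43/29*(-8) + 131 = 344/29 + 131 = 4143/29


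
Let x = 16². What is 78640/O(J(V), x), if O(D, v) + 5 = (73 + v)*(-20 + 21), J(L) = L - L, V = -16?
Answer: 19660/81 ≈ 242.72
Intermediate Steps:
J(L) = 0
x = 256
O(D, v) = 68 + v (O(D, v) = -5 + (73 + v)*(-20 + 21) = -5 + (73 + v)*1 = -5 + (73 + v) = 68 + v)
78640/O(J(V), x) = 78640/(68 + 256) = 78640/324 = 78640*(1/324) = 19660/81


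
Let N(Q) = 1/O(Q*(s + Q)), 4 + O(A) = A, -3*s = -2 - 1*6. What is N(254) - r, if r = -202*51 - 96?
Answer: 2033516067/195568 ≈ 10398.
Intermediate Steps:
s = 8/3 (s = -(-2 - 1*6)/3 = -(-2 - 6)/3 = -⅓*(-8) = 8/3 ≈ 2.6667)
r = -10398 (r = -10302 - 96 = -10398)
O(A) = -4 + A
N(Q) = 1/(-4 + Q*(8/3 + Q))
N(254) - r = 3/(-12 + 254*(8 + 3*254)) - 1*(-10398) = 3/(-12 + 254*(8 + 762)) + 10398 = 3/(-12 + 254*770) + 10398 = 3/(-12 + 195580) + 10398 = 3/195568 + 10398 = 2033516067/195568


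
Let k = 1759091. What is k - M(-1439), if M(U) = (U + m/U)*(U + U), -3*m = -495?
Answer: -2382681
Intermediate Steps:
m = 165 (m = -⅓*(-495) = 165)
M(U) = 2*U*(U + 165/U) (M(U) = (U + 165/U)*(U + U) = (U + 165/U)*(2*U) = 2*U*(U + 165/U))
k - M(-1439) = 1759091 - (330 + 2*(-1439)²) = 1759091 - (330 + 2*2070721) = 1759091 - (330 + 4141442) = 1759091 - 1*4141772 = 1759091 - 4141772 = -2382681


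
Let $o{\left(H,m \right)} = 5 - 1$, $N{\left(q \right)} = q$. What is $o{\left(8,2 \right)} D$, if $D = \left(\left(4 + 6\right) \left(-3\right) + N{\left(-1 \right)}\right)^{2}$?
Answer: $3844$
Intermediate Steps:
$o{\left(H,m \right)} = 4$
$D = 961$ ($D = \left(\left(4 + 6\right) \left(-3\right) - 1\right)^{2} = \left(10 \left(-3\right) - 1\right)^{2} = \left(-30 - 1\right)^{2} = \left(-31\right)^{2} = 961$)
$o{\left(8,2 \right)} D = 4 \cdot 961 = 3844$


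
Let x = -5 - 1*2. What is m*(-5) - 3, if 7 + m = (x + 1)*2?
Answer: 92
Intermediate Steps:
x = -7 (x = -5 - 2 = -7)
m = -19 (m = -7 + (-7 + 1)*2 = -7 - 6*2 = -7 - 12 = -19)
m*(-5) - 3 = -19*(-5) - 3 = 95 - 3 = 92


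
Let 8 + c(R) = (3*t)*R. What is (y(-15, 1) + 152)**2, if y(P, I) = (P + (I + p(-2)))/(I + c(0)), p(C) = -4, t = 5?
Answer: 1170724/49 ≈ 23892.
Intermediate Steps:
c(R) = -8 + 15*R (c(R) = -8 + (3*5)*R = -8 + 15*R)
y(P, I) = (-4 + I + P)/(-8 + I) (y(P, I) = (P + (I - 4))/(I + (-8 + 15*0)) = (P + (-4 + I))/(I + (-8 + 0)) = (-4 + I + P)/(I - 8) = (-4 + I + P)/(-8 + I))
(y(-15, 1) + 152)**2 = ((-4 + 1 - 15)/(-8 + 1) + 152)**2 = (-18/(-7) + 152)**2 = (-1/7*(-18) + 152)**2 = (18/7 + 152)**2 = (1082/7)**2 = 1170724/49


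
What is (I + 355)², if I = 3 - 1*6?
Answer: 123904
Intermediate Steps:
I = -3 (I = 3 - 6 = -3)
(I + 355)² = (-3 + 355)² = 352² = 123904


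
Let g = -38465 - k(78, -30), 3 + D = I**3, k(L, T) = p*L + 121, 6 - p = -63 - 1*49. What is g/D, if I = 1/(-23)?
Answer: 290730465/18251 ≈ 15930.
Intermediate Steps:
p = 118 (p = 6 - (-63 - 1*49) = 6 - (-63 - 49) = 6 - 1*(-112) = 6 + 112 = 118)
k(L, T) = 121 + 118*L (k(L, T) = 118*L + 121 = 121 + 118*L)
I = -1/23 ≈ -0.043478
D = -36502/12167 (D = -3 + (-1/23)**3 = -3 - 1/12167 = -36502/12167 ≈ -3.0001)
g = -47790 (g = -38465 - (121 + 118*78) = -38465 - (121 + 9204) = -38465 - 1*9325 = -38465 - 9325 = -47790)
g/D = -47790/(-36502/12167) = -47790*(-12167/36502) = 290730465/18251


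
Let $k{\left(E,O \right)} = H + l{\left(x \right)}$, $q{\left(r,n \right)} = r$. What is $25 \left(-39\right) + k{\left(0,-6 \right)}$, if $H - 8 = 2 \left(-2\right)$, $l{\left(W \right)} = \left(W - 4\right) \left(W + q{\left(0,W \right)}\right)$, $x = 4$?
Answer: $-971$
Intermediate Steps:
$l{\left(W \right)} = W \left(-4 + W\right)$ ($l{\left(W \right)} = \left(W - 4\right) \left(W + 0\right) = \left(-4 + W\right) W = W \left(-4 + W\right)$)
$H = 4$ ($H = 8 + 2 \left(-2\right) = 8 - 4 = 4$)
$k{\left(E,O \right)} = 4$ ($k{\left(E,O \right)} = 4 + 4 \left(-4 + 4\right) = 4 + 4 \cdot 0 = 4 + 0 = 4$)
$25 \left(-39\right) + k{\left(0,-6 \right)} = 25 \left(-39\right) + 4 = -975 + 4 = -971$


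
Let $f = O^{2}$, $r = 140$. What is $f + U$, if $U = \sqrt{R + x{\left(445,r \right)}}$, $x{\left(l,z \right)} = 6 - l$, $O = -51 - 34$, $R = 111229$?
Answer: $7225 + 3 \sqrt{12310} \approx 7557.9$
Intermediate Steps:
$O = -85$ ($O = -51 - 34 = -85$)
$f = 7225$ ($f = \left(-85\right)^{2} = 7225$)
$U = 3 \sqrt{12310}$ ($U = \sqrt{111229 + \left(6 - 445\right)} = \sqrt{111229 - 439} = \sqrt{110790} = 3 \sqrt{12310} \approx 332.85$)
$f + U = 7225 + 3 \sqrt{12310}$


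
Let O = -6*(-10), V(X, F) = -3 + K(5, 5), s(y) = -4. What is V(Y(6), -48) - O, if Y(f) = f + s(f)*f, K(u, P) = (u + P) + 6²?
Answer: -17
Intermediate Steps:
K(u, P) = 36 + P + u (K(u, P) = (P + u) + 36 = 36 + P + u)
Y(f) = -3*f (Y(f) = f - 4*f = -3*f)
V(X, F) = 43 (V(X, F) = -3 + (36 + 5 + 5) = -3 + 46 = 43)
O = 60
V(Y(6), -48) - O = 43 - 1*60 = 43 - 60 = -17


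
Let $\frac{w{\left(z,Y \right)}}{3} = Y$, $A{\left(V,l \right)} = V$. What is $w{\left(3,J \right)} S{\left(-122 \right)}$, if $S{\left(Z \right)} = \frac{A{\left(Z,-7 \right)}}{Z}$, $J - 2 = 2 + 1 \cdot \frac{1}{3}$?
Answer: $13$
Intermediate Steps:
$J = \frac{13}{3}$ ($J = 2 + \left(2 + 1 \cdot \frac{1}{3}\right) = 2 + \left(2 + \frac{1}{3}\right) = 2 + \frac{7}{3} = \frac{13}{3} \approx 4.3333$)
$w{\left(z,Y \right)} = 3 Y$
$S{\left(Z \right)} = 1$ ($S{\left(Z \right)} = \frac{Z}{Z} = 1$)
$w{\left(3,J \right)} S{\left(-122 \right)} = 3 \cdot \frac{13}{3} \cdot 1 = 13 \cdot 1 = 13$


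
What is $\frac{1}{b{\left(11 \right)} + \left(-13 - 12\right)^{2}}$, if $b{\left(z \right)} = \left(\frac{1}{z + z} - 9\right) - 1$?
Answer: $\frac{22}{13531} \approx 0.0016259$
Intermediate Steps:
$b{\left(z \right)} = -10 + \frac{1}{2 z}$ ($b{\left(z \right)} = \left(\frac{1}{2 z} - 9\right) - 1 = \left(-9 + \frac{1}{2 z}\right) - 1 = -10 + \frac{1}{2 z}$)
$\frac{1}{b{\left(11 \right)} + \left(-13 - 12\right)^{2}} = \frac{1}{\left(-10 + \frac{1}{2 \cdot 11}\right) + \left(-13 - 12\right)^{2}} = \frac{1}{\left(-10 + \frac{1}{2} \cdot \frac{1}{11}\right) + \left(-25\right)^{2}} = \frac{1}{\left(-10 + \frac{1}{22}\right) + 625} = \frac{1}{- \frac{219}{22} + 625} = \frac{1}{\frac{13531}{22}} = \frac{22}{13531}$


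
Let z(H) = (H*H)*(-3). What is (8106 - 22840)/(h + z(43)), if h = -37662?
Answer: 14734/43209 ≈ 0.34099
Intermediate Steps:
z(H) = -3*H² (z(H) = H²*(-3) = -3*H²)
(8106 - 22840)/(h + z(43)) = (8106 - 22840)/(-37662 - 3*43²) = -14734/(-37662 - 3*1849) = -14734/(-37662 - 5547) = -14734/(-43209) = -14734*(-1/43209) = 14734/43209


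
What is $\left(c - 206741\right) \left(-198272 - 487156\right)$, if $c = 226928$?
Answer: $-13836735036$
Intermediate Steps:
$\left(c - 206741\right) \left(-198272 - 487156\right) = \left(226928 - 206741\right) \left(-198272 - 487156\right) = 20187 \left(-685428\right) = -13836735036$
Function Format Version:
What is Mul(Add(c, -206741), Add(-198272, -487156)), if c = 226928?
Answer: -13836735036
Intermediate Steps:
Mul(Add(c, -206741), Add(-198272, -487156)) = Mul(Add(226928, -206741), Add(-198272, -487156)) = Mul(20187, -685428) = -13836735036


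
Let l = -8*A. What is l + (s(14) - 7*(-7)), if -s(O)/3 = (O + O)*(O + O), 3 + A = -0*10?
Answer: -2279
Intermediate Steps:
A = -3 (A = -3 - 0*10 = -3 - 1*0 = -3 + 0 = -3)
s(O) = -12*O**2 (s(O) = -3*(O + O)*(O + O) = -3*2*O*2*O = -12*O**2)
l = 24 (l = -8*(-3) = 24)
l + (s(14) - 7*(-7)) = 24 + (-12*14**2 - 7*(-7)) = 24 + (-12*196 - 1*(-49)) = 24 + (-2352 + 49) = 24 - 2303 = -2279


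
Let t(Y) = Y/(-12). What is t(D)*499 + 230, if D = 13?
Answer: -3727/12 ≈ -310.58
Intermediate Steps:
t(Y) = -Y/12 (t(Y) = Y*(-1/12) = -Y/12)
t(D)*499 + 230 = -1/12*13*499 + 230 = -13/12*499 + 230 = -6487/12 + 230 = -3727/12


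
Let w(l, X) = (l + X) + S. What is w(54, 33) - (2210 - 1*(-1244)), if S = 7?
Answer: -3360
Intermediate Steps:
w(l, X) = 7 + X + l (w(l, X) = (l + X) + 7 = (X + l) + 7 = 7 + X + l)
w(54, 33) - (2210 - 1*(-1244)) = (7 + 33 + 54) - (2210 - 1*(-1244)) = 94 - (2210 + 1244) = 94 - 1*3454 = 94 - 3454 = -3360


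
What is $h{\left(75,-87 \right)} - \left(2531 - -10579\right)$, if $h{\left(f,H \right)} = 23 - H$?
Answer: $-13000$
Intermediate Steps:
$h{\left(75,-87 \right)} - \left(2531 - -10579\right) = \left(23 - -87\right) - \left(2531 - -10579\right) = \left(23 + 87\right) - \left(2531 + 10579\right) = 110 - 13110 = -13000$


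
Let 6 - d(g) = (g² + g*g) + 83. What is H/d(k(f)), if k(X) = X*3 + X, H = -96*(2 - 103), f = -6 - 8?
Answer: -9696/6349 ≈ -1.5272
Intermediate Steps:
f = -14
H = 9696 (H = -96*(-101) = 9696)
k(X) = 4*X (k(X) = 3*X + X = 4*X)
d(g) = -77 - 2*g² (d(g) = 6 - ((g² + g*g) + 83) = 6 - ((g² + g²) + 83) = 6 - (2*g² + 83) = 6 - (83 + 2*g²) = 6 + (-83 - 2*g²) = -77 - 2*g²)
H/d(k(f)) = 9696/(-77 - 2*(4*(-14))²) = 9696/(-77 - 2*(-56)²) = 9696/(-77 - 2*3136) = 9696/(-77 - 6272) = 9696/(-6349) = 9696*(-1/6349) = -9696/6349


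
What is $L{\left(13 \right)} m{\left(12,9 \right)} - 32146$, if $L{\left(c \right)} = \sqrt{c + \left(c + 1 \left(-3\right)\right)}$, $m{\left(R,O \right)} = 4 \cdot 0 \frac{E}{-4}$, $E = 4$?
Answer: $-32146$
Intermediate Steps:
$m{\left(R,O \right)} = 0$ ($m{\left(R,O \right)} = 4 \cdot 0 \frac{4}{-4} = 0 \cdot 4 \left(- \frac{1}{4}\right) = 0 \left(-1\right) = 0$)
$L{\left(c \right)} = \sqrt{-3 + 2 c}$ ($L{\left(c \right)} = \sqrt{c + \left(c - 3\right)} = \sqrt{c + \left(-3 + c\right)} = \sqrt{-3 + 2 c}$)
$L{\left(13 \right)} m{\left(12,9 \right)} - 32146 = \sqrt{-3 + 2 \cdot 13} \cdot 0 - 32146 = \sqrt{-3 + 26} \cdot 0 - 32146 = \sqrt{23} \cdot 0 - 32146 = 0 - 32146 = -32146$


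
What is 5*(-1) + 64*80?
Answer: 5115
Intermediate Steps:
5*(-1) + 64*80 = -5 + 5120 = 5115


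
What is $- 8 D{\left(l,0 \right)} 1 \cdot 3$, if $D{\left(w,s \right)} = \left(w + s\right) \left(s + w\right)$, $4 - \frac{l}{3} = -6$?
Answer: $-21600$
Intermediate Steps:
$l = 30$ ($l = 12 - -18 = 12 + 18 = 30$)
$D{\left(w,s \right)} = \left(s + w\right)^{2}$ ($D{\left(w,s \right)} = \left(s + w\right) \left(s + w\right) = \left(s + w\right)^{2}$)
$- 8 D{\left(l,0 \right)} 1 \cdot 3 = - 8 \left(0 + 30\right)^{2} \cdot 1 \cdot 3 = - 8 \cdot 30^{2} \cdot 3 = \left(-8\right) 900 \cdot 3 = \left(-7200\right) 3 = -21600$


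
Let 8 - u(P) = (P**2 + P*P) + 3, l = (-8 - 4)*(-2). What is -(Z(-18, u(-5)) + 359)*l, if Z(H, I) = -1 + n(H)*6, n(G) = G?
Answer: -6000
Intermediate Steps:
l = 24 (l = -12*(-2) = 24)
u(P) = 5 - 2*P**2 (u(P) = 8 - ((P**2 + P*P) + 3) = 8 - ((P**2 + P**2) + 3) = 8 - (2*P**2 + 3) = 8 - (3 + 2*P**2) = 8 + (-3 - 2*P**2) = 5 - 2*P**2)
Z(H, I) = -1 + 6*H (Z(H, I) = -1 + H*6 = -1 + 6*H)
-(Z(-18, u(-5)) + 359)*l = -((-1 + 6*(-18)) + 359)*24 = -((-1 - 108) + 359)*24 = -(-109 + 359)*24 = -250*24 = -1*6000 = -6000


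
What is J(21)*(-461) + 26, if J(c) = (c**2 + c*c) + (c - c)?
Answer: -406576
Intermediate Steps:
J(c) = 2*c**2 (J(c) = (c**2 + c**2) + 0 = 2*c**2 + 0 = 2*c**2)
J(21)*(-461) + 26 = (2*21**2)*(-461) + 26 = (2*441)*(-461) + 26 = 882*(-461) + 26 = -406602 + 26 = -406576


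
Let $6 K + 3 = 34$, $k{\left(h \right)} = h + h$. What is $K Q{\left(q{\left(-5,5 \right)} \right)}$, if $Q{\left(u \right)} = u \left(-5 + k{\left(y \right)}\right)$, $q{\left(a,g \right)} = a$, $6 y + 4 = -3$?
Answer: $\frac{1705}{9} \approx 189.44$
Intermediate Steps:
$y = - \frac{7}{6}$ ($y = - \frac{2}{3} + \frac{1}{6} \left(-3\right) = - \frac{2}{3} - \frac{1}{2} = - \frac{7}{6} \approx -1.1667$)
$k{\left(h \right)} = 2 h$
$K = \frac{31}{6}$ ($K = - \frac{1}{2} + \frac{1}{6} \cdot 34 = - \frac{1}{2} + \frac{17}{3} = \frac{31}{6} \approx 5.1667$)
$Q{\left(u \right)} = - \frac{22 u}{3}$ ($Q{\left(u \right)} = u \left(-5 + 2 \left(- \frac{7}{6}\right)\right) = u \left(-5 - \frac{7}{3}\right) = u \left(- \frac{22}{3}\right) = - \frac{22 u}{3}$)
$K Q{\left(q{\left(-5,5 \right)} \right)} = \frac{31 \left(\left(- \frac{22}{3}\right) \left(-5\right)\right)}{6} = \frac{31}{6} \cdot \frac{110}{3} = \frac{1705}{9}$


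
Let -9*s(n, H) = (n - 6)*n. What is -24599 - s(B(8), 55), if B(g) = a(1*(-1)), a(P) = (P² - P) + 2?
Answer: -221399/9 ≈ -24600.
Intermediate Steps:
a(P) = 2 + P² - P
B(g) = 4 (B(g) = 2 + (1*(-1))² - (-1) = 2 + (-1)² - 1*(-1) = 2 + 1 + 1 = 4)
s(n, H) = -n*(-6 + n)/9 (s(n, H) = -(n - 6)*n/9 = -(-6 + n)*n/9 = -n*(-6 + n)/9)
-24599 - s(B(8), 55) = -24599 - 4*(6 - 1*4)/9 = -24599 - 4*(6 - 4)/9 = -24599 - 4*2/9 = -24599 - 1*8/9 = -24599 - 8/9 = -221399/9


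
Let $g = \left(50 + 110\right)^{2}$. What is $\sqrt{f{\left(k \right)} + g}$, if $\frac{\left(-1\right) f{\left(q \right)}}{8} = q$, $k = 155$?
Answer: $2 \sqrt{6090} \approx 156.08$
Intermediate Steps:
$f{\left(q \right)} = - 8 q$
$g = 25600$ ($g = 160^{2} = 25600$)
$\sqrt{f{\left(k \right)} + g} = \sqrt{\left(-8\right) 155 + 25600} = \sqrt{-1240 + 25600} = \sqrt{24360} = 2 \sqrt{6090}$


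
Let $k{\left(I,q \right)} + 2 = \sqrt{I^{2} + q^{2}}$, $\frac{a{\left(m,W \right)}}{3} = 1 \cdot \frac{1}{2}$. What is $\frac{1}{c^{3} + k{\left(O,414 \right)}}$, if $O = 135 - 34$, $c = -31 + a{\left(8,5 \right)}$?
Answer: $- \frac{1643160}{42175483817} - \frac{64 \sqrt{181597}}{42175483817} \approx -3.9607 \cdot 10^{-5}$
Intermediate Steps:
$a{\left(m,W \right)} = \frac{3}{2}$ ($a{\left(m,W \right)} = 3 \cdot 1 \cdot \frac{1}{2} = 3 \cdot \frac{1}{2} = \frac{3}{2}$)
$c = - \frac{59}{2}$ ($c = -31 + \frac{3}{2} = - \frac{59}{2} \approx -29.5$)
$O = 101$ ($O = 135 - 34 = 101$)
$k{\left(I,q \right)} = -2 + \sqrt{I^{2} + q^{2}}$
$\frac{1}{c^{3} + k{\left(O,414 \right)}} = \frac{1}{\left(- \frac{59}{2}\right)^{3} - \left(2 - \sqrt{101^{2} + 414^{2}}\right)} = \frac{1}{- \frac{205379}{8} - \left(2 - \sqrt{10201 + 171396}\right)} = \frac{1}{- \frac{205379}{8} - \left(2 - \sqrt{181597}\right)} = \frac{1}{- \frac{205395}{8} + \sqrt{181597}}$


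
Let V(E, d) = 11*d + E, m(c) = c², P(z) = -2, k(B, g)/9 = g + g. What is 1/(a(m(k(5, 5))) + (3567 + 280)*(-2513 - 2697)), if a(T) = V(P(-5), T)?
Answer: -1/19953772 ≈ -5.0116e-8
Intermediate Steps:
k(B, g) = 18*g (k(B, g) = 9*(g + g) = 9*(2*g) = 18*g)
V(E, d) = E + 11*d
a(T) = -2 + 11*T
1/(a(m(k(5, 5))) + (3567 + 280)*(-2513 - 2697)) = 1/((-2 + 11*(18*5)²) + (3567 + 280)*(-2513 - 2697)) = 1/((-2 + 11*90²) + 3847*(-5210)) = 1/((-2 + 11*8100) - 20042870) = 1/((-2 + 89100) - 20042870) = 1/(89098 - 20042870) = 1/(-19953772) = -1/19953772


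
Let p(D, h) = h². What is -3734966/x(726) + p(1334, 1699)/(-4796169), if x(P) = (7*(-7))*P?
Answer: 60581089120/580336449 ≈ 104.39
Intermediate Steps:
x(P) = -49*P
-3734966/x(726) + p(1334, 1699)/(-4796169) = -3734966/((-49*726)) + 1699²/(-4796169) = -3734966/(-35574) + 2886601*(-1/4796169) = -3734966*(-1/35574) - 2886601/4796169 = 1867483/17787 - 2886601/4796169 = 60581089120/580336449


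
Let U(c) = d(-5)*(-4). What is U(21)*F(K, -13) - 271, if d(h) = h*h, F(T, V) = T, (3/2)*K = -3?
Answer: -71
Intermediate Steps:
K = -2 (K = (⅔)*(-3) = -2)
d(h) = h²
U(c) = -100 (U(c) = (-5)²*(-4) = 25*(-4) = -100)
U(21)*F(K, -13) - 271 = -100*(-2) - 271 = 200 - 271 = -71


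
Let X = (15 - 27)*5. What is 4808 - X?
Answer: 4868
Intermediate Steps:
X = -60 (X = -12*5 = -60)
4808 - X = 4808 - 1*(-60) = 4808 + 60 = 4868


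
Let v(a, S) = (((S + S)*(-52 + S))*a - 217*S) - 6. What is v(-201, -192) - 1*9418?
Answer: -18800656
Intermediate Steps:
v(a, S) = -6 - 217*S + 2*S*a*(-52 + S) (v(a, S) = (((2*S)*(-52 + S))*a - 217*S) - 6 = ((2*S*(-52 + S))*a - 217*S) - 6 = (2*S*a*(-52 + S) - 217*S) - 6 = (-217*S + 2*S*a*(-52 + S)) - 6 = -6 - 217*S + 2*S*a*(-52 + S))
v(-201, -192) - 1*9418 = (-6 - 217*(-192) - 104*(-192)*(-201) + 2*(-201)*(-192)²) - 1*9418 = (-6 + 41664 - 4013568 + 2*(-201)*36864) - 9418 = (-6 + 41664 - 4013568 - 14819328) - 9418 = -18791238 - 9418 = -18800656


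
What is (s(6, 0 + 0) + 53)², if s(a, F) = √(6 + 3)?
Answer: 3136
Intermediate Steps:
s(a, F) = 3 (s(a, F) = √9 = 3)
(s(6, 0 + 0) + 53)² = (3 + 53)² = 56² = 3136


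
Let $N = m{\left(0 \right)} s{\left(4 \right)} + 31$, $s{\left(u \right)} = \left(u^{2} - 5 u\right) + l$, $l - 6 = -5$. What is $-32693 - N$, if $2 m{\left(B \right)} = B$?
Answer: $-32724$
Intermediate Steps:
$l = 1$ ($l = 6 - 5 = 1$)
$m{\left(B \right)} = \frac{B}{2}$
$s{\left(u \right)} = 1 + u^{2} - 5 u$ ($s{\left(u \right)} = \left(u^{2} - 5 u\right) + 1 = 1 + u^{2} - 5 u$)
$N = 31$ ($N = \frac{1}{2} \cdot 0 \left(1 + 4^{2} - 20\right) + 31 = 0 \left(1 + 16 - 20\right) + 31 = 0 \left(-3\right) + 31 = 0 + 31 = 31$)
$-32693 - N = -32693 - 31 = -32724$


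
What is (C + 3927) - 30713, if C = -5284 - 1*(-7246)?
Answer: -24824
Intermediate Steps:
C = 1962 (C = -5284 + 7246 = 1962)
(C + 3927) - 30713 = (1962 + 3927) - 30713 = 5889 - 30713 = -24824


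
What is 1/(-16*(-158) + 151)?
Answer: 1/2679 ≈ 0.00037327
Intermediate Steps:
1/(-16*(-158) + 151) = 1/(2528 + 151) = 1/2679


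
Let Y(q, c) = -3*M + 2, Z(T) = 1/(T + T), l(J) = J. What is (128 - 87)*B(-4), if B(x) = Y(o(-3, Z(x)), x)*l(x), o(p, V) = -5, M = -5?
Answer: -2788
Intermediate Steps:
Z(T) = 1/(2*T)
Y(q, c) = 17 (Y(q, c) = -3*(-5) + 2 = 15 + 2 = 17)
B(x) = 17*x
(128 - 87)*B(-4) = (128 - 87)*(17*(-4)) = 41*(-68) = -2788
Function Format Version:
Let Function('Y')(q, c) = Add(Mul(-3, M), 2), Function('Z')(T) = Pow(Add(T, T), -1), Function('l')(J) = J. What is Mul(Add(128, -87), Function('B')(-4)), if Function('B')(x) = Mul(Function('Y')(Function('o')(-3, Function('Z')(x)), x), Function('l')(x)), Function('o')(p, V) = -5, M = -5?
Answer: -2788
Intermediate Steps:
Function('Z')(T) = Mul(Rational(1, 2), Pow(T, -1)) (Function('Z')(T) = Pow(Mul(2, T), -1) = Mul(Rational(1, 2), Pow(T, -1)))
Function('Y')(q, c) = 17 (Function('Y')(q, c) = Add(Mul(-3, -5), 2) = Add(15, 2) = 17)
Function('B')(x) = Mul(17, x)
Mul(Add(128, -87), Function('B')(-4)) = Mul(Add(128, -87), Mul(17, -4)) = Mul(41, -68) = -2788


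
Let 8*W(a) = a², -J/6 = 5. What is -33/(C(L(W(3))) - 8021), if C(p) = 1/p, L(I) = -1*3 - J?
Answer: 891/216566 ≈ 0.0041142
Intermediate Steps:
J = -30 (J = -6*5 = -30)
W(a) = a²/8
L(I) = 27 (L(I) = -1*3 - 1*(-30) = -3 + 30 = 27)
-33/(C(L(W(3))) - 8021) = -33/(1/27 - 8021) = -33/(-216566/27) = -33*(-27/216566) = 891/216566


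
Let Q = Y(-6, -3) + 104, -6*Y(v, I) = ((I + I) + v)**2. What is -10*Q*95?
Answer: -76000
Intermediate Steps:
Y(v, I) = -(v + 2*I)**2/6 (Y(v, I) = -((I + I) + v)**2/6 = -(2*I + v)**2/6 = -(v + 2*I)**2/6)
Q = 80 (Q = -(-6 + 2*(-3))**2/6 + 104 = -(-6 - 6)**2/6 + 104 = -1/6*(-12)**2 + 104 = -1/6*144 + 104 = -24 + 104 = 80)
-10*Q*95 = -10*80*95 = -800*95 = -76000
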